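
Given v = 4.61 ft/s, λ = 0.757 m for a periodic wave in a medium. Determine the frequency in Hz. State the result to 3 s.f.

Rearranging v = f·λ for f: f = v/λ.
v = 4.61 ft/s = 1.405 m/s; λ = 0.757 m.
f = 1.856 Hz

1.86 Hz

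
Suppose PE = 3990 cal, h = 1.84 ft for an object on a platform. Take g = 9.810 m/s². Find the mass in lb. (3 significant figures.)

Rearranging: m = PE/(g·h).
PE = 3990 cal = 16694 J; h = 1.84 ft = 0.5608 m; g = 9.810 m/s².
m = 3034 kg
3034 kg × (1 lb / 0.4536 kg) = 6690 lb

6690 lb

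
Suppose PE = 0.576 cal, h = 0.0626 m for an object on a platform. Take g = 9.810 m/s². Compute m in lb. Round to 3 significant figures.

Solving PE = m·g·h for m: m = PE/(g·h).
PE = 0.576 cal = 2.410 J; h = 0.0626 m; g = 9.810 m/s².
m = 3.924 kg
3.924 kg × (1 lb / 0.4536 kg) = 8.652 lb

8.65 lb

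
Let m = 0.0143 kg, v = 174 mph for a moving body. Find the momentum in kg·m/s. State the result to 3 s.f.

1.11 kg·m/s

Directly: p = mv.
m = 0.0143 kg; v = 174 mph = 77.78 m/s.
p = 1.112 kg·m/s  (the unit combination reduces to kg·m/s = kg·m/s)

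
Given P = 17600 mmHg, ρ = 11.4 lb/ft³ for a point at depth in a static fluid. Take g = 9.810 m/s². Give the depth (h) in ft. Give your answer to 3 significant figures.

Rearranging P = ρ·g·h for h: h = P/(ρ·g).
P = 17600 mmHg = 2.346×10^6 Pa; ρ = 11.4 lb/ft³ = 182.6 kg/m³; g = 9.810 m/s².
h = 1310 m
1310 m × (1 ft / 0.3048 m) = 4297 ft

4300 ft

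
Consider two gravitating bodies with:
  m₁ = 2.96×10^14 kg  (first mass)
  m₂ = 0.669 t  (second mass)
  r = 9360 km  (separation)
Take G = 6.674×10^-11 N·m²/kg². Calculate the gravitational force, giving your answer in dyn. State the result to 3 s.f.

0.0151 dyn

F is given directly by: F = Gm₁m₂/r².
m₁ = 2.96×10^14 kg; m₂ = 0.669 t = 669.0 kg; r = 9360 km = 9.360×10^6 m; G = 6.674×10^-11 N·m²/kg².
F = 1.509×10^-7 N
1.509×10^-7 N × (1 dyn / 1.000×10^-5 N) = 0.01509 dyn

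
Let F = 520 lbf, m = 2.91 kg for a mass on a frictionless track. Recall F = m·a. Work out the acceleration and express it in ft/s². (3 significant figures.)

Solving F = m·a for a: a = F/m.
F = 520 lbf = 2313 N; m = 2.91 kg.
a = 794.9 m/s²
794.9 m/s² × (1 ft/s² / 0.3048 m/s²) = 2608 ft/s²

2610 ft/s²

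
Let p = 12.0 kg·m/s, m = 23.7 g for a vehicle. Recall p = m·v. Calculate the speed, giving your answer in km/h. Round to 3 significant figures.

1820 km/h

Solving p = m·v for v: v = p/m.
p = 12.0 kg·m/s; m = 23.7 g = 0.02370 kg.
v = 506.3 m/s
506.3 m/s × (1 km/h / 0.2778 m/s) = 1823 km/h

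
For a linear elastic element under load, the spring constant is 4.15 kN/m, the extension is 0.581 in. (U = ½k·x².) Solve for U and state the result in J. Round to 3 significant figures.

0.452 J

Directly: U = ½kx².
k = 4.15 kN/m = 4150 N/m; x = 0.581 in = 0.01476 m.
U = 0.4519 J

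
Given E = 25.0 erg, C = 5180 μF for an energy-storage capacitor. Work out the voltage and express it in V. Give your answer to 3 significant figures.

0.0311 V

Solving E = ½C·V² for V: V = √(2E/C).
E = 25.0 erg = 2.500×10^-6 J; C = 5180 μF = 0.005180 F.
V = 0.03107 V  (the unit combination reduces to kg·m²/(A·s³) = V)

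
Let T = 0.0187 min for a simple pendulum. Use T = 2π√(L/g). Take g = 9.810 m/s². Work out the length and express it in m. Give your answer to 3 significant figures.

0.313 m

Rearranging T = 2π√(L/g) for L: L = g·(T/2π)².
T = 0.0187 min = 1.122 s; g = 9.810 m/s².
L = 0.3128 m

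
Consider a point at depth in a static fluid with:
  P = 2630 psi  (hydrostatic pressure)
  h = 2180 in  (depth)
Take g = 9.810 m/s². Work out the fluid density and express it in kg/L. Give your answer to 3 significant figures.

Solving P = ρ·g·h for ρ: ρ = P/(g·h).
P = 2630 psi = 1.813×10^7 Pa; h = 2180 in = 55.37 m; g = 9.810 m/s².
ρ = 33382 kg/m³
33382 kg/m³ × (1 kg/L / 1000 kg/m³) = 33.38 kg/L

33.4 kg/L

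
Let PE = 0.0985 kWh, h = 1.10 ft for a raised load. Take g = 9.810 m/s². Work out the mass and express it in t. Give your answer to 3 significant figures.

Solving PE = m·g·h for m: m = PE/(g·h).
PE = 0.0985 kWh = 3.546×10^5 J; h = 1.10 ft = 0.3353 m; g = 9.810 m/s².
m = 1.078×10^5 kg
1.078×10^5 kg × (1 t / 1000 kg) = 107.8 t

108 t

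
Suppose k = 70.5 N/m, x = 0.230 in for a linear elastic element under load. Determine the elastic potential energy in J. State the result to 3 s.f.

U is given directly by: U = ½kx².
k = 70.5 N/m; x = 0.230 in = 0.005842 m.
U = 0.001203 J

0.00120 J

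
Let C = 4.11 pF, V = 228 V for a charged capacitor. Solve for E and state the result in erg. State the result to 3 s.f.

E is given directly by: E = ½CV².
C = 4.11 pF = 4.110×10^-12 F; V = 228 V.
E = 1.068×10^-7 J  (the unit combination reduces to kg·m²/s² = J)
1.068×10^-7 J × (1 erg / 1.000×10^-7 J) = 1.068 erg

1.07 erg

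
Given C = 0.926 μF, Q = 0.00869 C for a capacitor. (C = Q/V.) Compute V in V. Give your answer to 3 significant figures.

9380 V

Rearranging C = Q/V for V: V = Q/C.
C = 0.926 μF = 9.260×10^-7 F; Q = 0.00869 C.
V = 9384 V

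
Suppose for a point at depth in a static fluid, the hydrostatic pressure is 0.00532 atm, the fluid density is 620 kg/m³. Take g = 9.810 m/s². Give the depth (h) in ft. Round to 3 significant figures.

0.291 ft

Rearranging P = ρ·g·h for h: h = P/(ρ·g).
P = 0.00532 atm = 539.0 Pa; ρ = 620 kg/m³; g = 9.810 m/s².
h = 0.08863 m
0.08863 m × (1 ft / 0.3048 m) = 0.2908 ft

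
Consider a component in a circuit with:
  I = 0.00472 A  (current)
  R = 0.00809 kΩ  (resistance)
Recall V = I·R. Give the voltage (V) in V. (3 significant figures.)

V is given directly by: V = IR.
I = 0.00472 A; R = 0.00809 kΩ = 8.090 Ω.
V = 0.03818 V  (the unit combination reduces to kg·m²/(A·s³) = V)

0.0382 V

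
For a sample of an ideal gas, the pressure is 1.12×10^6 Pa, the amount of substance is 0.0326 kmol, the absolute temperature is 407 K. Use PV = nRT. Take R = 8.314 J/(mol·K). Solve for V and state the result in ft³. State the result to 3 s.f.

3.48 ft³

From the ideal-gas law: V = nRT/P.
P = 1.12×10^6 Pa; n = 0.0326 kmol = 32.60 mol; T = 407 K; R = 8.314 J/(mol·K).
V = 0.09849 m³
0.09849 m³ × (1 ft³ / 0.02832 m³) = 3.478 ft³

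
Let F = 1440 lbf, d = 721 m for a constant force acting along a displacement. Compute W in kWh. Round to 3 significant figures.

1.28 kWh

W is given directly by: W = F·d.
F = 1440 lbf = 6405 N; d = 721 m.
W = 4.618×10^6 J
4.618×10^6 J × (1 kWh / 3.600×10^6 J) = 1.283 kWh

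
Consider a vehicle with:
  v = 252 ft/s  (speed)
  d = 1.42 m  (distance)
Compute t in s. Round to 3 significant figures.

Solving v = d/t for t: t = d/v.
v = 252 ft/s = 76.81 m/s; d = 1.42 m.
t = 0.01849 s

0.0185 s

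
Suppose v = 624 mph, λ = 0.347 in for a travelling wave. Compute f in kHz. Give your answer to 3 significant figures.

Rearranging v = f·λ for f: f = v/λ.
v = 624 mph = 279.0 m/s; λ = 0.347 in = 0.008814 m.
f = 31650 Hz
31650 Hz × (1 kHz / 1000 Hz) = 31.65 kHz

31.6 kHz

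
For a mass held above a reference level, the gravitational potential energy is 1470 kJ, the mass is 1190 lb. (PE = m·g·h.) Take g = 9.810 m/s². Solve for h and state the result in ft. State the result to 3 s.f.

911 ft

Solving PE = m·g·h for h: h = PE/(m·g).
PE = 1470 kJ = 1.470×10^6 J; m = 1190 lb = 539.8 kg; g = 9.810 m/s².
h = 277.6 m
277.6 m × (1 ft / 0.3048 m) = 910.8 ft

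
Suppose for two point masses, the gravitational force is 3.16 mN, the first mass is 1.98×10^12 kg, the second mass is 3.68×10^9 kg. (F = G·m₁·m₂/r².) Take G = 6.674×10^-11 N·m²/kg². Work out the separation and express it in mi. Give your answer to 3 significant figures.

From Newton's law of gravitation: r = √(G·m₁m₂/F).
F = 3.16 mN = 0.003160 N; m₁ = 1.98×10^12 kg; m₂ = 3.68×10^9 kg; G = 6.674×10^-11 N·m²/kg².
r = 1.241×10^7 m
1.241×10^7 m × (1 mi / 1609 m) = 7708 mi

7710 mi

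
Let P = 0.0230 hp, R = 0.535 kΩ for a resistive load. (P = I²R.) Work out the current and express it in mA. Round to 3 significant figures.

Rearranging P = I²R for I: I = √(P/R).
P = 0.0230 hp = 17.15 W; R = 0.535 kΩ = 535.0 Ω.
I = 0.1790 A
0.1790 A × (1 mA / 0.001000 A) = 179.0 mA

179 mA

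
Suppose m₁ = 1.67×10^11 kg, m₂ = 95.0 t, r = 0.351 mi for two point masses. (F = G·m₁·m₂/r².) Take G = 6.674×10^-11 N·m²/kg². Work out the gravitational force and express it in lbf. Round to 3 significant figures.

0.746 lbf

Directly: F = Gm₁m₂/r².
m₁ = 1.67×10^11 kg; m₂ = 95.0 t = 95000 kg; r = 0.351 mi = 564.9 m; G = 6.674×10^-11 N·m²/kg².
F = 3.318 N  (the unit combination reduces to kg·m/s² = N)
3.318 N × (1 lbf / 4.448 N) = 0.7460 lbf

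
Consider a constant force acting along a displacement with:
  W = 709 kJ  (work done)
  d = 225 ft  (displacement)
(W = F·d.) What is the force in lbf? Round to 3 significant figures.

Rearranging W = F·d for F: F = W/d.
W = 709 kJ = 7.090×10^5 J; d = 225 ft = 68.58 m.
F = 10338 N
10338 N × (1 lbf / 4.448 N) = 2324 lbf

2320 lbf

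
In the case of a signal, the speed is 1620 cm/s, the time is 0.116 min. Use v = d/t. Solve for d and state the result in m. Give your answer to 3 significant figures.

Rearranging: d = v·t.
v = 1620 cm/s = 16.20 m/s; t = 0.116 min = 6.960 s.
d = 112.8 m

113 m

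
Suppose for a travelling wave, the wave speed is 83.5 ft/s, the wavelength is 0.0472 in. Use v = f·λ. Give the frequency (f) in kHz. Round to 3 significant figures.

21.2 kHz

Rearranging: f = v/λ.
v = 83.5 ft/s = 25.45 m/s; λ = 0.0472 in = 0.001199 m.
f = 21229 Hz
21229 Hz × (1 kHz / 1000 Hz) = 21.23 kHz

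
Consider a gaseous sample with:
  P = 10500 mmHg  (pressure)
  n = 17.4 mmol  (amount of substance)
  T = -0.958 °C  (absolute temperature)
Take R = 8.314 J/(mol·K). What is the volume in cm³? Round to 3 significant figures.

From the ideal-gas law: V = nRT/P.
P = 10500 mmHg = 1.400×10^6 Pa; n = 17.4 mmol = 0.01740 mol; T = -0.958 °C = 272.2 K; R = 8.314 J/(mol·K).
V = 2.813×10^-5 m³
2.813×10^-5 m³ × (1 cm³ / 1.000×10^-6 m³) = 28.13 cm³

28.1 cm³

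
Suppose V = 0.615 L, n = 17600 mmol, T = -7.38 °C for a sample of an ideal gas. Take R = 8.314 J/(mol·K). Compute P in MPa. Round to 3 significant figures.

63.2 MPa

From the ideal-gas law: P = nRT/V.
V = 0.615 L = 6.150×10^-4 m³; n = 17600 mmol = 17.60 mol; T = -7.38 °C = 265.8 K; R = 8.314 J/(mol·K).
P = 6.323×10^7 Pa  (the unit combination reduces to kg/(m·s²) = Pa)
6.323×10^7 Pa × (1 MPa / 1.000×10^6 Pa) = 63.23 MPa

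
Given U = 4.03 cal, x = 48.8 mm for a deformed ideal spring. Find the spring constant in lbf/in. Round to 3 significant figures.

Rearranging: k = 2U/x².
U = 4.03 cal = 16.86 J; x = 48.8 mm = 0.04880 m.
k = 14161 N/m
14161 N/m × (1 lbf/in / 175.1 N/m) = 80.86 lbf/in

80.9 lbf/in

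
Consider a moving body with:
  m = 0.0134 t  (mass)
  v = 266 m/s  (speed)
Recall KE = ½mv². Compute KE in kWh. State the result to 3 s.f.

0.132 kWh

KE is given directly by: KE = ½mv².
m = 0.0134 t = 13.40 kg; v = 266 m/s.
KE = 4.741×10^5 J  (the unit combination reduces to kg·m²/s² = J)
4.741×10^5 J × (1 kWh / 3.600×10^6 J) = 0.1317 kWh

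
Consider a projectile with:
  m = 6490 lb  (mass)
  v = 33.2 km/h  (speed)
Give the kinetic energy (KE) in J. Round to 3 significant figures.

Directly: KE = ½mv².
m = 6490 lb = 2944 kg; v = 33.2 km/h = 9.222 m/s.
KE = 1.252×10^5 J

1.25×10^5 J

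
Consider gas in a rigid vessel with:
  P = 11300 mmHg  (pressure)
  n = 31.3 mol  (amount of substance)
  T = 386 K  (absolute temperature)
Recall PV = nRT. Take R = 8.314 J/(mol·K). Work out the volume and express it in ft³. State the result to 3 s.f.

Rearranging: V = nRT/P.
P = 11300 mmHg = 1.507×10^6 Pa; n = 31.3 mol; T = 386 K; R = 8.314 J/(mol·K).
V = 0.06667 m³
0.06667 m³ × (1 ft³ / 0.02832 m³) = 2.355 ft³

2.35 ft³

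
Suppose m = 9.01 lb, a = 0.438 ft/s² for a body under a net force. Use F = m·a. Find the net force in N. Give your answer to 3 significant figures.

0.546 N

From Newton's second law: F = m·a.
m = 9.01 lb = 4.087 kg; a = 0.438 ft/s² = 0.1335 m/s².
F = 0.5456 N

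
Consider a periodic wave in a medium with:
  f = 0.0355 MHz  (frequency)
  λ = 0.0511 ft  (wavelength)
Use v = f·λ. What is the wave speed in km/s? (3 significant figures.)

0.553 km/s

v is given directly by: v = fλ.
f = 0.0355 MHz = 35500 Hz; λ = 0.0511 ft = 0.01558 m.
v = 552.9 m/s
552.9 m/s × (1 km/s / 1000 m/s) = 0.5529 km/s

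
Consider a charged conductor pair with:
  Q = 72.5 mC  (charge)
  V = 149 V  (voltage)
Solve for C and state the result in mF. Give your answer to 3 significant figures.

0.487 mF

C is given directly by: C = Q/V.
Q = 72.5 mC = 0.07250 C; V = 149 V.
C = 4.866×10^-4 F
4.866×10^-4 F × (1 mF / 0.001000 F) = 0.4866 mF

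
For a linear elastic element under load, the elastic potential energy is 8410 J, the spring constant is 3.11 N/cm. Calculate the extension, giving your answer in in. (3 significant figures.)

290 in

Rearranging U = ½k·x² for x: x = √(2U/k).
U = 8410 J; k = 3.11 N/cm = 311.0 N/m.
x = 7.354 m
7.354 m × (1 in / 0.02540 m) = 289.5 in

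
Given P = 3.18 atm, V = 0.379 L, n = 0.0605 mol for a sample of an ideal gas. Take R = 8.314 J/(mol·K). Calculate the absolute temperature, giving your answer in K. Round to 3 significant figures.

243 K

Rearranging: T = PV/(nR).
P = 3.18 atm = 3.222×10^5 Pa; V = 0.379 L = 3.790×10^-4 m³; n = 0.0605 mol; R = 8.314 J/(mol·K).
T = 242.8 K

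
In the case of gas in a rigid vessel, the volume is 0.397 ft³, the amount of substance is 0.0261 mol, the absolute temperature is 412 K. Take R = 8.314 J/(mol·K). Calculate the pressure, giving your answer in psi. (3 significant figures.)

1.15 psi

P is given directly by: P = nRT/V.
V = 0.397 ft³ = 0.01124 m³; n = 0.0261 mol; T = 412 K; R = 8.314 J/(mol·K).
P = 7953 Pa  (the unit combination reduces to kg/(m·s²) = Pa)
7953 Pa × (1 psi / 6895 Pa) = 1.153 psi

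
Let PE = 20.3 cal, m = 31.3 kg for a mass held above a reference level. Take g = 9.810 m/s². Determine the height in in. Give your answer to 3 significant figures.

10.9 in

Rearranging PE = m·g·h for h: h = PE/(m·g).
PE = 20.3 cal = 84.94 J; m = 31.3 kg; g = 9.810 m/s².
h = 0.2766 m
0.2766 m × (1 in / 0.02540 m) = 10.89 in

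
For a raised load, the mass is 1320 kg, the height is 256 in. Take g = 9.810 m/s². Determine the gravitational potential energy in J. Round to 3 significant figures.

84200 J

Directly: PE = mgh.
m = 1320 kg; h = 256 in = 6.502 m; g = 9.810 m/s².
PE = 84201 J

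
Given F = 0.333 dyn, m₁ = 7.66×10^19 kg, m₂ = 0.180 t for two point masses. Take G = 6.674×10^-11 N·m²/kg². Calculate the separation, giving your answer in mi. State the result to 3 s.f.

Rearranging: r = √(G·m₁m₂/F).
F = 0.333 dyn = 3.330×10^-6 N; m₁ = 7.66×10^19 kg; m₂ = 0.180 t = 180.0 kg; G = 6.674×10^-11 N·m²/kg².
r = 5.257×10^8 m
5.257×10^8 m × (1 mi / 1609 m) = 3.266×10^5 mi

3.27×10^5 mi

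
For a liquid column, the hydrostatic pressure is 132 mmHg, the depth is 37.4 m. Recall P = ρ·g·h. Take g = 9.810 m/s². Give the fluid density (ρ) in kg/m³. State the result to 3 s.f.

48.0 kg/m³

Rearranging: ρ = P/(g·h).
P = 132 mmHg = 17599 Pa; h = 37.4 m; g = 9.810 m/s².
ρ = 47.97 kg/m³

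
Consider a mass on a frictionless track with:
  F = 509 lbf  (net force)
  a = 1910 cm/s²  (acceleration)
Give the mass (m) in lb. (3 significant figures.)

From Newton's second law: m = F/a.
F = 509 lbf = 2264 N; a = 1910 cm/s² = 19.10 m/s².
m = 118.5 kg
118.5 kg × (1 lb / 0.4536 kg) = 261.3 lb

261 lb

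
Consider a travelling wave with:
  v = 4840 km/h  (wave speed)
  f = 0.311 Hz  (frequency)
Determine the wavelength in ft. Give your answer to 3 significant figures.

Rearranging: λ = v/f.
v = 4840 km/h = 1344 m/s; f = 0.311 Hz.
λ = 4323 m
4323 m × (1 ft / 0.3048 m) = 14183 ft

14200 ft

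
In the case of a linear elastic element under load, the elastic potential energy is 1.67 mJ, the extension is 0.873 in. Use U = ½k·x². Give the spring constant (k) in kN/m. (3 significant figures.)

Rearranging U = ½k·x² for k: k = 2U/x².
U = 1.67 mJ = 0.001670 J; x = 0.873 in = 0.02217 m.
k = 6.793 N/m
6.793 N/m × (1 kN/m / 1000 N/m) = 0.006793 kN/m

0.00679 kN/m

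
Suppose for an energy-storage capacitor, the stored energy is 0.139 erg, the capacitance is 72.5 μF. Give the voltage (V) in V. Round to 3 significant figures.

0.0196 V

Solving E = ½C·V² for V: V = √(2E/C).
E = 0.139 erg = 1.390×10^-8 J; C = 72.5 μF = 7.250×10^-5 F.
V = 0.01958 V  (the unit combination reduces to kg·m²/(A·s³) = V)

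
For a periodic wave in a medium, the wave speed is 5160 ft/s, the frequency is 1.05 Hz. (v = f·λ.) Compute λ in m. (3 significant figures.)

Rearranging: λ = v/f.
v = 5160 ft/s = 1573 m/s; f = 1.05 Hz.
λ = 1498 m

1500 m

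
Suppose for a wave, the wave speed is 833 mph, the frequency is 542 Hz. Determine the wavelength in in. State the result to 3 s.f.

27.0 in

Rearranging v = f·λ for λ: λ = v/f.
v = 833 mph = 372.4 m/s; f = 542 Hz.
λ = 0.6871 m
0.6871 m × (1 in / 0.02540 m) = 27.05 in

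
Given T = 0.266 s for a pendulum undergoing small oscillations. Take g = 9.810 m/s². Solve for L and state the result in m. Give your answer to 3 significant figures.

Solving T = 2π√(L/g) for L: L = g·(T/2π)².
T = 0.266 s; g = 9.810 m/s².
L = 0.01758 m

0.0176 m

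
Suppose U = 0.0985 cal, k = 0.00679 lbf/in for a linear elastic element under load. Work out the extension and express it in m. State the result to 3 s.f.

0.833 m

Solving U = ½k·x² for x: x = √(2U/k).
U = 0.0985 cal = 0.4121 J; k = 0.00679 lbf/in = 1.189 N/m.
x = 0.8326 m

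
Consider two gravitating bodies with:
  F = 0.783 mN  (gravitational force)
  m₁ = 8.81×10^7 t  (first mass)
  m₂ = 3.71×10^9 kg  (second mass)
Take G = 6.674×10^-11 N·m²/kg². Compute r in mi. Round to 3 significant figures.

3280 mi

Solving F = G·m₁·m₂/r² for r: r = √(G·m₁m₂/F).
F = 0.783 mN = 7.830×10^-4 N; m₁ = 8.81×10^7 t = 8.810×10^10 kg; m₂ = 3.71×10^9 kg; G = 6.674×10^-11 N·m²/kg².
r = 5.278×10^6 m
5.278×10^6 m × (1 mi / 1609 m) = 3280 mi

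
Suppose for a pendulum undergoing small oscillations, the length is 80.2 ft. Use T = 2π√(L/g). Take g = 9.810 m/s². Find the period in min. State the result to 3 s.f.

Directly: T = 2π√(L/g).
L = 80.2 ft = 24.44 m; g = 9.810 m/s².
T = 9.918 s
9.918 s × (1 min / 60.00 s) = 0.1653 min

0.165 min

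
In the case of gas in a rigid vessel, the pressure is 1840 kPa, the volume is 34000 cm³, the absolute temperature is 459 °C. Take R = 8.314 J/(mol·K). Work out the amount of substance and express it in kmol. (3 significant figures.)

From the ideal-gas law: n = PV/(RT).
P = 1840 kPa = 1.840×10^6 Pa; V = 34000 cm³ = 0.03400 m³; T = 459 °C = 732.1 K; R = 8.314 J/(mol·K).
n = 10.28 mol
10.28 mol × (1 kmol / 1000 mol) = 0.01028 kmol

0.0103 kmol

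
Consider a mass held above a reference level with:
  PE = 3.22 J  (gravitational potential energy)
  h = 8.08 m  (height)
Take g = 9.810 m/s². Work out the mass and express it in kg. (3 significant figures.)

0.0406 kg

Solving PE = m·g·h for m: m = PE/(g·h).
PE = 3.22 J; h = 8.08 m; g = 9.810 m/s².
m = 0.04062 kg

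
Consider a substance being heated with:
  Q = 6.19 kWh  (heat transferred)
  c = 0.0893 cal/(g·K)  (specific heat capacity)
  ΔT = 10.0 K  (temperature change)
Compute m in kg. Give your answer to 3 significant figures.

5960 kg

Rearranging: m = Q/(c·ΔT).
Q = 6.19 kWh = 2.228×10^7 J; c = 0.0893 cal/(g·K) = 373.6 J/(kg·K); ΔT = 10.0 K.
m = 5964 kg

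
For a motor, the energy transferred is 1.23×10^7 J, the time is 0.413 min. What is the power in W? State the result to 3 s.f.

4.96×10^5 W

P is given directly by: P = W/t.
W = 1.23×10^7 J; t = 0.413 min = 24.78 s.
P = 4.964×10^5 W  (the unit combination reduces to kg·m²/s³ = W)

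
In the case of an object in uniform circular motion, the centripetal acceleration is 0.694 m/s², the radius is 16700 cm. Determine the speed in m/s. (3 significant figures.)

Rearranging: v = √(a·r).
a = 0.694 m/s²; r = 16700 cm = 167.0 m.
v = 10.77 m/s

10.8 m/s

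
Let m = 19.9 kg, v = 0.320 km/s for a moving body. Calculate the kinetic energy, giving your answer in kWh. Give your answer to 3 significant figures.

0.283 kWh

KE is given directly by: KE = ½mv².
m = 19.9 kg; v = 0.320 km/s = 320.0 m/s.
KE = 1.019×10^6 J
1.019×10^6 J × (1 kWh / 3.600×10^6 J) = 0.2830 kWh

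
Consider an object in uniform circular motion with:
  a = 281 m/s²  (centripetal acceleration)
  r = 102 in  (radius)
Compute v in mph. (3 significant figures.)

Solving a = v²/r for v: v = √(a·r).
a = 281 m/s²; r = 102 in = 2.591 m.
v = 26.98 m/s
26.98 m/s × (1 mph / 0.4470 m/s) = 60.36 mph

60.4 mph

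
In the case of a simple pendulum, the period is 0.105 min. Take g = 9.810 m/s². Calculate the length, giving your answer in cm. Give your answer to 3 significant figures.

Rearranging: L = g·(T/2π)².
T = 0.105 min = 6.300 s; g = 9.810 m/s².
L = 9.863 m
9.863 m × (1 cm / 0.01000 m) = 986.3 cm

986 cm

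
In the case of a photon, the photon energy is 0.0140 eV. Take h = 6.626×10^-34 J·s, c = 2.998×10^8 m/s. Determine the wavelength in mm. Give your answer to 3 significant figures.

Solving E = h·c/λ for λ: λ = hc/E.
E = 0.0140 eV = 2.243×10^-21 J; h = 6.626×10^-34 J·s; c = 2.998×10^8 m/s.
λ = 8.856×10^-5 m
8.856×10^-5 m × (1 mm / 0.001000 m) = 0.08856 mm

0.0886 mm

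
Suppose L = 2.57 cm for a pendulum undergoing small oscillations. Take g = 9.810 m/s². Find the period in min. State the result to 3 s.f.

0.00536 min

T is given directly by: T = 2π√(L/g).
L = 2.57 cm = 0.02570 m; g = 9.810 m/s².
T = 0.3216 s
0.3216 s × (1 min / 60.00 s) = 0.005360 min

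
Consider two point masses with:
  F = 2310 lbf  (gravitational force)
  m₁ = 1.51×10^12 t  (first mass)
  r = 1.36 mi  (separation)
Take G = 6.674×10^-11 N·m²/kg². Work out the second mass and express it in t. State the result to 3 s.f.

From Newton's law of gravitation: m₂ = F·r²/(G·m₁).
F = 2310 lbf = 10275 N; m₁ = 1.51×10^12 t = 1.510×10^15 kg; r = 1.36 mi = 2189 m; G = 6.674×10^-11 N·m²/kg².
m₂ = 4.884×10^5 kg
4.884×10^5 kg × (1 t / 1000 kg) = 488.4 t

488 t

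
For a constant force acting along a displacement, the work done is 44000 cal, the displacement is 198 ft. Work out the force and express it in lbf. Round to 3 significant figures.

Solving W = F·d for F: F = W/d.
W = 44000 cal = 1.841×10^5 J; d = 198 ft = 60.35 m.
F = 3050 N
3050 N × (1 lbf / 4.448 N) = 685.8 lbf

686 lbf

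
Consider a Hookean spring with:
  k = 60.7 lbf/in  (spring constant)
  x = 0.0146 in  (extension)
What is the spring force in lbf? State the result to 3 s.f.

F is given directly by: F = kx.
k = 60.7 lbf/in = 10630 N/m; x = 0.0146 in = 3.708×10^-4 m.
F = 3.942 N
3.942 N × (1 lbf / 4.448 N) = 0.8862 lbf

0.886 lbf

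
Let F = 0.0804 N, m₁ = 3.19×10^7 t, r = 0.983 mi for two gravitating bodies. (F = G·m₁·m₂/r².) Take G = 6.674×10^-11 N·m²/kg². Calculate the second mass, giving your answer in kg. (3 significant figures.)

From Newton's law of gravitation: m₂ = F·r²/(G·m₁).
F = 0.0804 N; m₁ = 3.19×10^7 t = 3.190×10^10 kg; r = 0.983 mi = 1582 m; G = 6.674×10^-11 N·m²/kg².
m₂ = 94511 kg

94500 kg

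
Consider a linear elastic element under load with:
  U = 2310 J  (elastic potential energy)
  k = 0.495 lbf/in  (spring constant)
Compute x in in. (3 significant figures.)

Solving U = ½k·x² for x: x = √(2U/k).
U = 2310 J; k = 0.495 lbf/in = 86.69 N/m.
x = 7.300 m
7.300 m × (1 in / 0.02540 m) = 287.4 in

287 in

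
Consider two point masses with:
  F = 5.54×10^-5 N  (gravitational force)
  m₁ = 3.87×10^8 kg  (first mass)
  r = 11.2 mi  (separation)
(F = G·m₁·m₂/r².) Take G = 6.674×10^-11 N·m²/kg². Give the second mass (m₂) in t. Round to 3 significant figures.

From Newton's law of gravitation: m₂ = F·r²/(G·m₁).
F = 5.54×10^-5 N; m₁ = 3.87×10^8 kg; r = 11.2 mi = 18025 m; G = 6.674×10^-11 N·m²/kg².
m₂ = 6.969×10^5 kg
6.969×10^5 kg × (1 t / 1000 kg) = 696.9 t

697 t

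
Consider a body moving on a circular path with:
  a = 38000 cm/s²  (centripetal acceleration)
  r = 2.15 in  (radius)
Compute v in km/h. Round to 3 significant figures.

Solving a = v²/r for v: v = √(a·r).
a = 38000 cm/s² = 380.0 m/s²; r = 2.15 in = 0.05461 m.
v = 4.555 m/s
4.555 m/s × (1 km/h / 0.2778 m/s) = 16.40 km/h

16.4 km/h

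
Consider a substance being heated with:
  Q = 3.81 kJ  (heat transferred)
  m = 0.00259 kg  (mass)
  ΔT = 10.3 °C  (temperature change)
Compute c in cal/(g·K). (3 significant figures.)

Rearranging: c = Q/(m·ΔT).
Q = 3.81 kJ = 3810 J; m = 0.00259 kg; ΔT = 10.3 °C = 10.30 K.
c = 1.428×10^5 J/(kg·K)
1.428×10^5 J/(kg·K) × (1 cal/(g·K) / 4184 J/(kg·K)) = 34.13 cal/(g·K)

34.1 cal/(g·K)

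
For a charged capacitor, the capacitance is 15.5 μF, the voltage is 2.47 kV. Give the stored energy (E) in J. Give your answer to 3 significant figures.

47.3 J

Directly: E = ½CV².
C = 15.5 μF = 1.550×10^-5 F; V = 2.47 kV = 2470 V.
E = 47.28 J  (the unit combination reduces to kg·m²/s² = J)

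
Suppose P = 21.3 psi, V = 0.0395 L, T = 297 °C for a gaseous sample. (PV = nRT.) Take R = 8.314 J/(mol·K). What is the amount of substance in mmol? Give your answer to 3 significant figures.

Rearranging PV = nRT for n: n = PV/(RT).
P = 21.3 psi = 1.469×10^5 Pa; V = 0.0395 L = 3.950×10^-5 m³; T = 297 °C = 570.1 K; R = 8.314 J/(mol·K).
n = 0.001224 mol
0.001224 mol × (1 mmol / 0.001000 mol) = 1.224 mmol

1.22 mmol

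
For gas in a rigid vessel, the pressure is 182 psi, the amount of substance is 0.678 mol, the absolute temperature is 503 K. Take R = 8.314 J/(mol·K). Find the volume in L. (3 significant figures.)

From the ideal-gas law: V = nRT/P.
P = 182 psi = 1.255×10^6 Pa; n = 0.678 mol; T = 503 K; R = 8.314 J/(mol·K).
V = 0.002260 m³
0.002260 m³ × (1 L / 0.001000 m³) = 2.260 L

2.26 L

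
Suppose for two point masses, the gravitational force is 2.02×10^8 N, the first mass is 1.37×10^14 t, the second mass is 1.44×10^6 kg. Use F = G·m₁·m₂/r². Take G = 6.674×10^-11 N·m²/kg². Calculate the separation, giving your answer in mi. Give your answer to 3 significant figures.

From Newton's law of gravitation: r = √(G·m₁m₂/F).
F = 2.02×10^8 N; m₁ = 1.37×10^14 t = 1.370×10^17 kg; m₂ = 1.44×10^6 kg; G = 6.674×10^-11 N·m²/kg².
r = 255.3 m
255.3 m × (1 mi / 1609 m) = 0.1586 mi

0.159 mi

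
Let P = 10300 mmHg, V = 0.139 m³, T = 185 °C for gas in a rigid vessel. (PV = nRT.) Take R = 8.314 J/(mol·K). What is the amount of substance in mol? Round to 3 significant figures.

From the ideal-gas law: n = PV/(RT).
P = 10300 mmHg = 1.373×10^6 Pa; V = 0.139 m³; T = 185 °C = 458.1 K; R = 8.314 J/(mol·K).
n = 50.11 mol

50.1 mol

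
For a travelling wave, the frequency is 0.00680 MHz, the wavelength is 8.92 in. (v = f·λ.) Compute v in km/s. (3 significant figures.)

1.54 km/s

Directly: v = fλ.
f = 0.00680 MHz = 6800 Hz; λ = 8.92 in = 0.2266 m.
v = 1541 m/s
1541 m/s × (1 km/s / 1000 m/s) = 1.541 km/s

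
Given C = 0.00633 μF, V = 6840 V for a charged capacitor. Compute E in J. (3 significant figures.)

0.148 J

E is given directly by: E = ½CV².
C = 0.00633 μF = 6.330×10^-9 F; V = 6840 V.
E = 0.1481 J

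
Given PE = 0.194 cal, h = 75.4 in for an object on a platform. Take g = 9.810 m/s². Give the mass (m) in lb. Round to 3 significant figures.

0.0952 lb

Rearranging PE = m·g·h for m: m = PE/(g·h).
PE = 0.194 cal = 0.8117 J; h = 75.4 in = 1.915 m; g = 9.810 m/s².
m = 0.04320 kg
0.04320 kg × (1 lb / 0.4536 kg) = 0.09525 lb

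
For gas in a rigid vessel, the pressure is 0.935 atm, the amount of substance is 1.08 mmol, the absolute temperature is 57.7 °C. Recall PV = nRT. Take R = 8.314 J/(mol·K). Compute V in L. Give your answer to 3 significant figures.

0.0314 L

From the ideal-gas law: V = nRT/P.
P = 0.935 atm = 94739 Pa; n = 1.08 mmol = 0.001080 mol; T = 57.7 °C = 330.8 K; R = 8.314 J/(mol·K).
V = 3.136×10^-5 m³
3.136×10^-5 m³ × (1 L / 0.001000 m³) = 0.03136 L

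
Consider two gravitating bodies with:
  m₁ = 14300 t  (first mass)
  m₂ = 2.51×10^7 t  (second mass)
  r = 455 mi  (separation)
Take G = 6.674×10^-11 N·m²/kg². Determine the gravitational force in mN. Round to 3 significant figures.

0.0447 mN

From Newton's law of gravitation: F = Gm₁m₂/r².
m₁ = 14300 t = 1.430×10^7 kg; m₂ = 2.51×10^7 t = 2.510×10^10 kg; r = 455 mi = 7.323×10^5 m; G = 6.674×10^-11 N·m²/kg².
F = 4.468×10^-5 N
4.468×10^-5 N × (1 mN / 0.001000 N) = 0.04468 mN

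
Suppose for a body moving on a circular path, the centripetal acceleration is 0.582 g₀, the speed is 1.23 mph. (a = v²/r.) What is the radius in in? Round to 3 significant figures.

Solving a = v²/r for r: r = v²/a.
a = 0.582 g₀ = 5.707 m/s²; v = 1.23 mph = 0.5499 m/s.
r = 0.05297 m
0.05297 m × (1 in / 0.02540 m) = 2.086 in

2.09 in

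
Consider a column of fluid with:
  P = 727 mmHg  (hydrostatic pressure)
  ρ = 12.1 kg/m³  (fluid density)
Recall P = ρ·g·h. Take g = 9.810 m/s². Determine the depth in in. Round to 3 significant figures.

Rearranging P = ρ·g·h for h: h = P/(ρ·g).
P = 727 mmHg = 96925 Pa; ρ = 12.1 kg/m³; g = 9.810 m/s².
h = 816.5 m
816.5 m × (1 in / 0.02540 m) = 32148 in

32100 in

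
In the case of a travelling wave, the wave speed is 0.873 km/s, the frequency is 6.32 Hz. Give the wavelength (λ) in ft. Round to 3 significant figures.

Rearranging v = f·λ for λ: λ = v/f.
v = 0.873 km/s = 873.0 m/s; f = 6.32 Hz.
λ = 138.1 m
138.1 m × (1 ft / 0.3048 m) = 453.2 ft

453 ft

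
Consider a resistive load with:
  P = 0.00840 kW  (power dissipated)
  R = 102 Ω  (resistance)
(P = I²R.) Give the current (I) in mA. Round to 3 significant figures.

Rearranging P = I²R for I: I = √(P/R).
P = 0.00840 kW = 8.400 W; R = 102 Ω.
I = 0.2870 A
0.2870 A × (1 mA / 0.001000 A) = 287.0 mA

287 mA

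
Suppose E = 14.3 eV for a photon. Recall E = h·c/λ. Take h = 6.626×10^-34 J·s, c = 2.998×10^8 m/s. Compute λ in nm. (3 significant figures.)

86.7 nm

Solving E = h·c/λ for λ: λ = hc/E.
E = 14.3 eV = 2.291×10^-18 J; h = 6.626×10^-34 J·s; c = 2.998×10^8 m/s.
λ = 8.670×10^-8 m
8.670×10^-8 m × (1 nm / 1.000×10^-9 m) = 86.70 nm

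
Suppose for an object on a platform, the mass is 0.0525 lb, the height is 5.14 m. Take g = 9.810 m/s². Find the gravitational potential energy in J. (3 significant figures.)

1.20 J

PE is given directly by: PE = mgh.
m = 0.0525 lb = 0.02381 kg; h = 5.14 m; g = 9.810 m/s².
PE = 1.201 J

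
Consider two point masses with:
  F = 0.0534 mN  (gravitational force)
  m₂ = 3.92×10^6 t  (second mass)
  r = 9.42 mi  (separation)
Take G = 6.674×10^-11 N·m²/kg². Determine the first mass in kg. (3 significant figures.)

46900 kg

From Newton's law of gravitation: m₁ = F·r²/(G·m₂).
F = 0.0534 mN = 5.340×10^-5 N; m₂ = 3.92×10^6 t = 3.920×10^9 kg; r = 9.42 mi = 15160 m; G = 6.674×10^-11 N·m²/kg².
m₁ = 46910 kg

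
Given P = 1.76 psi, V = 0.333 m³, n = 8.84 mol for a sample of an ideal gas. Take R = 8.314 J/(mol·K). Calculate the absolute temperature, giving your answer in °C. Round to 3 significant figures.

-218 °C

From the ideal-gas law: T = PV/(nR).
P = 1.76 psi = 12135 Pa; V = 0.333 m³; n = 8.84 mol; R = 8.314 J/(mol·K).
T = 54.98 K
54.98 K − 273.15 = -218.2 °C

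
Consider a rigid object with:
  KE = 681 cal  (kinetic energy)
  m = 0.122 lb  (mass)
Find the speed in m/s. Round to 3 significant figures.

321 m/s

Solving KE = ½mv² for v: v = √(2·KE/m).
KE = 681 cal = 2849 J; m = 0.122 lb = 0.05534 kg.
v = 320.9 m/s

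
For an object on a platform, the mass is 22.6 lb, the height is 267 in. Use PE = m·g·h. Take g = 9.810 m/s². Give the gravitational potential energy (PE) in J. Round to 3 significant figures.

PE is given directly by: PE = mgh.
m = 22.6 lb = 10.25 kg; h = 267 in = 6.782 m; g = 9.810 m/s².
PE = 682.0 J

682 J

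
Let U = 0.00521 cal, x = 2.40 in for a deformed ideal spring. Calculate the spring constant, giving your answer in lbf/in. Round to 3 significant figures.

0.0670 lbf/in

Solving U = ½k·x² for k: k = 2U/x².
U = 0.00521 cal = 0.02180 J; x = 2.40 in = 0.06096 m.
k = 11.73 N/m
11.73 N/m × (1 lbf/in / 175.1 N/m) = 0.06699 lbf/in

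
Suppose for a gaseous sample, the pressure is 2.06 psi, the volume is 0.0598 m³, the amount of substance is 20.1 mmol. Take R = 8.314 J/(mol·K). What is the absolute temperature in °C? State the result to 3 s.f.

From the ideal-gas law: T = PV/(nR).
P = 2.06 psi = 14203 Pa; V = 0.0598 m³; n = 20.1 mmol = 0.02010 mol; R = 8.314 J/(mol·K).
T = 5083 K
5083 K − 273.15 = 4809 °C

4810 °C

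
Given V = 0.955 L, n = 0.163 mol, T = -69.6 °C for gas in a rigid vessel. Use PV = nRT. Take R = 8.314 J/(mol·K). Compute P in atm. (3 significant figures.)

P is given directly by: P = nRT/V.
V = 0.955 L = 9.550×10^-4 m³; n = 0.163 mol; T = -69.6 °C = 203.5 K; R = 8.314 J/(mol·K).
P = 2.888×10^5 Pa
2.888×10^5 Pa × (1 atm / 1.013×10^5 Pa) = 2.851 atm

2.85 atm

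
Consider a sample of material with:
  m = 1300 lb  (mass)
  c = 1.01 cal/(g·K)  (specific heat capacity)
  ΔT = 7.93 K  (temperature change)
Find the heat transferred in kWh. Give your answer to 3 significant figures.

5.49 kWh

Q is given directly by: Q = mcΔT.
m = 1300 lb = 589.7 kg; c = 1.01 cal/(g·K) = 4226 J/(kg·K); ΔT = 7.93 K.
Q = 1.976×10^7 J  (the unit combination reduces to kg·m²/s² = J)
1.976×10^7 J × (1 kWh / 3.600×10^6 J) = 5.489 kWh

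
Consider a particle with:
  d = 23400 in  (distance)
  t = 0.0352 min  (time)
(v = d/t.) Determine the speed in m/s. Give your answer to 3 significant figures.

Directly: v = d/t.
d = 23400 in = 594.4 m; t = 0.0352 min = 2.112 s.
v = 281.4 m/s

281 m/s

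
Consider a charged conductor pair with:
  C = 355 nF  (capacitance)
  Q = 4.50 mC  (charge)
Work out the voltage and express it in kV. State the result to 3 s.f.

Rearranging: V = Q/C.
C = 355 nF = 3.550×10^-7 F; Q = 4.50 mC = 0.004500 C.
V = 12676 V
12676 V × (1 kV / 1000 V) = 12.68 kV

12.7 kV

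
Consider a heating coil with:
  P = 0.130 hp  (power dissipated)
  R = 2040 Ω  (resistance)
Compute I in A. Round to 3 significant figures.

0.218 A

Rearranging: I = √(P/R).
P = 0.130 hp = 96.94 W; R = 2040 Ω.
I = 0.2180 A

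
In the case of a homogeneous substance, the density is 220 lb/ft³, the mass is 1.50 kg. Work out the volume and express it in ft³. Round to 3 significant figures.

0.0150 ft³

Rearranging ρ = m/V for V: V = m/ρ.
ρ = 220 lb/ft³ = 3524 kg/m³; m = 1.50 kg.
V = 4.256×10^-4 m³
4.256×10^-4 m³ × (1 ft³ / 0.02832 m³) = 0.01503 ft³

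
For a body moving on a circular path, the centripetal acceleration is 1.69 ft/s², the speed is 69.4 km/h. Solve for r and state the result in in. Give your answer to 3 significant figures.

28400 in

Solving a = v²/r for r: r = v²/a.
a = 1.69 ft/s² = 0.5151 m/s²; v = 69.4 km/h = 19.28 m/s.
r = 721.5 m
721.5 m × (1 in / 0.02540 m) = 28404 in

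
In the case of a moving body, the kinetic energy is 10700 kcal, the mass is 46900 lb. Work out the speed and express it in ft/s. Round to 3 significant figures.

Rearranging: v = √(2·KE/m).
KE = 10700 kcal = 4.477×10^7 J; m = 46900 lb = 21273 kg.
v = 64.88 m/s
64.88 m/s × (1 ft/s / 0.3048 m/s) = 212.8 ft/s

213 ft/s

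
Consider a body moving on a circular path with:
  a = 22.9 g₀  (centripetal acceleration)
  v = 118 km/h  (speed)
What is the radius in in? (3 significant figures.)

Rearranging: r = v²/a.
a = 22.9 g₀ = 224.6 m/s²; v = 118 km/h = 32.78 m/s.
r = 4.784 m
4.784 m × (1 in / 0.02540 m) = 188.4 in

188 in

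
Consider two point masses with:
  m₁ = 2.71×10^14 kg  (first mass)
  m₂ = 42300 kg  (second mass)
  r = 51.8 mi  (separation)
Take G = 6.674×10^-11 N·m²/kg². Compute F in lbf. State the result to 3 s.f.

0.0247 lbf

F is given directly by: F = Gm₁m₂/r².
m₁ = 2.71×10^14 kg; m₂ = 42300 kg; r = 51.8 mi = 83364 m; G = 6.674×10^-11 N·m²/kg².
F = 0.1101 N
0.1101 N × (1 lbf / 4.448 N) = 0.02475 lbf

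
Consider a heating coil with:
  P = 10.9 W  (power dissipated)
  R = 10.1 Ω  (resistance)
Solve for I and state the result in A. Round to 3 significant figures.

Rearranging: I = √(P/R).
P = 10.9 W; R = 10.1 Ω.
I = 1.039 A

1.04 A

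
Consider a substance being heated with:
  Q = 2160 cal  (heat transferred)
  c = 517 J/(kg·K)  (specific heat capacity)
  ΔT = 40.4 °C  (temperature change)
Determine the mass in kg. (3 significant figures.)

0.433 kg

Rearranging: m = Q/(c·ΔT).
Q = 2160 cal = 9037 J; c = 517 J/(kg·K); ΔT = 40.4 °C = 40.40 K.
m = 0.4327 kg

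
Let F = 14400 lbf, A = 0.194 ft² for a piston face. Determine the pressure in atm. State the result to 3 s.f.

P is given directly by: P = F/A.
F = 14400 lbf = 64054 N; A = 0.194 ft² = 0.01802 m².
P = 3.554×10^6 Pa
3.554×10^6 Pa × (1 atm / 1.013×10^5 Pa) = 35.08 atm

35.1 atm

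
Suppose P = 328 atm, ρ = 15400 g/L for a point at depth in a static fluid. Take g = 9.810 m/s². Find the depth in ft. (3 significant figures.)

722 ft

Rearranging P = ρ·g·h for h: h = P/(ρ·g).
P = 328 atm = 3.323×10^7 Pa; ρ = 15400 g/L = 15400 kg/m³; g = 9.810 m/s².
h = 220.0 m
220.0 m × (1 ft / 0.3048 m) = 721.7 ft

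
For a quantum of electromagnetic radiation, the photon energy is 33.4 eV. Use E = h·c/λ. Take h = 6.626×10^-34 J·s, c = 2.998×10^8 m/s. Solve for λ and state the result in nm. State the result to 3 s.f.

Rearranging: λ = hc/E.
E = 33.4 eV = 5.351×10^-18 J; h = 6.626×10^-34 J·s; c = 2.998×10^8 m/s.
λ = 3.712×10^-8 m
3.712×10^-8 m × (1 nm / 1.000×10^-9 m) = 37.12 nm

37.1 nm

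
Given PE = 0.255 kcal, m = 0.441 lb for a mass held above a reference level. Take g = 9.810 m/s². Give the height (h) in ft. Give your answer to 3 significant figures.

Rearranging: h = PE/(m·g).
PE = 0.255 kcal = 1067 J; m = 0.441 lb = 0.2000 kg; g = 9.810 m/s².
h = 543.7 m
543.7 m × (1 ft / 0.3048 m) = 1784 ft

1780 ft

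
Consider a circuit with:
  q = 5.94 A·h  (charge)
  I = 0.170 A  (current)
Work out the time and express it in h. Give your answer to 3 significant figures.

Solving q = I·t for t: t = q/I.
q = 5.94 A·h = 21384 C; I = 0.170 A.
t = 1.258×10^5 s
1.258×10^5 s × (1 h / 3600 s) = 34.94 h

34.9 h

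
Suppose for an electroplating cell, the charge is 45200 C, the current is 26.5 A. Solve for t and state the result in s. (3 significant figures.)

Rearranging q = I·t for t: t = q/I.
q = 45200 C; I = 26.5 A.
t = 1706 s

1710 s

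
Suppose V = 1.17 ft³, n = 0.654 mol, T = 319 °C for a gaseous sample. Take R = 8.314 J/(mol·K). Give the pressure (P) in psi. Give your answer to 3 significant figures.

Directly: P = nRT/V.
V = 1.17 ft³ = 0.03313 m³; n = 0.654 mol; T = 319 °C = 592.1 K; R = 8.314 J/(mol·K).
P = 97183 Pa
97183 Pa × (1 psi / 6895 Pa) = 14.10 psi

14.1 psi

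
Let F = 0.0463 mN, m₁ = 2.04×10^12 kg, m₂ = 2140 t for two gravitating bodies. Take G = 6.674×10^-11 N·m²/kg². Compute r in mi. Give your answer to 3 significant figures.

1560 mi

From Newton's law of gravitation: r = √(G·m₁m₂/F).
F = 0.0463 mN = 4.630×10^-5 N; m₁ = 2.04×10^12 kg; m₂ = 2140 t = 2.140×10^6 kg; G = 6.674×10^-11 N·m²/kg².
r = 2.509×10^6 m
2.509×10^6 m × (1 mi / 1609 m) = 1559 mi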